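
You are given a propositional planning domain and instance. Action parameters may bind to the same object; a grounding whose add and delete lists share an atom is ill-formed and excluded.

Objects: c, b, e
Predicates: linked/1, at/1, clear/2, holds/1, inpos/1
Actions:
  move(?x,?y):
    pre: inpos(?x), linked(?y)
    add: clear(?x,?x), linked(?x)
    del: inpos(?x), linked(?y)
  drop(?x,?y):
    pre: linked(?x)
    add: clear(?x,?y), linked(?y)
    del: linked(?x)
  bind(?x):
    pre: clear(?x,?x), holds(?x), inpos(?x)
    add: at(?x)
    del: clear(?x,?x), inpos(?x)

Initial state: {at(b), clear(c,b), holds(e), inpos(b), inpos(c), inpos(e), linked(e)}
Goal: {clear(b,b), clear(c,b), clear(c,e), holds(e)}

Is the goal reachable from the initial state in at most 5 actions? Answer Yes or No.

Yes

1. move(c,e)  →  {at(b), clear(c,b), clear(c,c), holds(e), inpos(b), inpos(e), linked(c)}
2. drop(c,e)  →  {at(b), clear(c,b), clear(c,c), clear(c,e), holds(e), inpos(b), inpos(e), linked(e)}
3. move(b,e)  →  {at(b), clear(b,b), clear(c,b), clear(c,c), clear(c,e), holds(e), inpos(e), linked(b)}
optimal plan length = 3; 3 ≤ 5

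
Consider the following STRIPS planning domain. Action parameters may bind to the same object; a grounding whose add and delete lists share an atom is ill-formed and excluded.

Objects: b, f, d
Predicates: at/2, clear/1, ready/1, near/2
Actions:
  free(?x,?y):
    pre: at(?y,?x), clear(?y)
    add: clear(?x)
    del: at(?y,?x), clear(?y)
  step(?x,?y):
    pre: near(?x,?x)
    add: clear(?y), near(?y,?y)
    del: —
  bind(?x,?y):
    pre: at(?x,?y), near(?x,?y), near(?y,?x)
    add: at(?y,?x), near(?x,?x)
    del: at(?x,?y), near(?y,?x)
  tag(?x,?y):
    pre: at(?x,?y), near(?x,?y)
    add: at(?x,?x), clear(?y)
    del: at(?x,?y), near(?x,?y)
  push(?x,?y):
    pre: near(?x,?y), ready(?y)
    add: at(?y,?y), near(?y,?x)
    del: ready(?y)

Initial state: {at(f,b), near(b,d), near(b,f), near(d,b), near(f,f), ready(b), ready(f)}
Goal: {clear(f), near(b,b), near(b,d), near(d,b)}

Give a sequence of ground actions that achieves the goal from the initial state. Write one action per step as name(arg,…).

step(f,b); step(b,f)

1. step(f,b)  →  {at(f,b), clear(b), near(b,b), near(b,d), near(b,f), near(d,b), near(f,f), ready(b), ready(f)}
2. step(b,f)  →  {at(f,b), clear(b), clear(f), near(b,b), near(b,d), near(b,f), near(d,b), near(f,f), ready(b), ready(f)}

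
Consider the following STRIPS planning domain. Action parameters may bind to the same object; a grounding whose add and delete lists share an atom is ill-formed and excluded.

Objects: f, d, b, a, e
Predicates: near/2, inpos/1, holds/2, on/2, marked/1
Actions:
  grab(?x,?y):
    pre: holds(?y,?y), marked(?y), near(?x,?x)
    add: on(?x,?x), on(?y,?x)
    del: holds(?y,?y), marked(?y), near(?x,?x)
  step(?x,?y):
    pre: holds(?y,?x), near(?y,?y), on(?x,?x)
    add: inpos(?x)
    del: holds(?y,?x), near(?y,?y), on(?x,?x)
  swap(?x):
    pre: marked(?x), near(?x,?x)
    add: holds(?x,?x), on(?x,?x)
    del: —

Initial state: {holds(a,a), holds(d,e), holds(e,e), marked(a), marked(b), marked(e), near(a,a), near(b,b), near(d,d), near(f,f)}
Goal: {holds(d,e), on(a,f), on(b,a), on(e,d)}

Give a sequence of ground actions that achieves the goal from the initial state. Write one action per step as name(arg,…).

1. grab(f,a)  →  {holds(d,e), holds(e,e), marked(b), marked(e), near(a,a), near(b,b), near(d,d), on(a,f), on(f,f)}
2. grab(d,e)  →  {holds(d,e), marked(b), near(a,a), near(b,b), on(a,f), on(d,d), on(e,d), on(f,f)}
3. swap(b)  →  {holds(b,b), holds(d,e), marked(b), near(a,a), near(b,b), on(a,f), on(b,b), on(d,d), on(e,d), on(f,f)}
4. grab(a,b)  →  {holds(d,e), near(b,b), on(a,a), on(a,f), on(b,a), on(b,b), on(d,d), on(e,d), on(f,f)}

grab(f,a); grab(d,e); swap(b); grab(a,b)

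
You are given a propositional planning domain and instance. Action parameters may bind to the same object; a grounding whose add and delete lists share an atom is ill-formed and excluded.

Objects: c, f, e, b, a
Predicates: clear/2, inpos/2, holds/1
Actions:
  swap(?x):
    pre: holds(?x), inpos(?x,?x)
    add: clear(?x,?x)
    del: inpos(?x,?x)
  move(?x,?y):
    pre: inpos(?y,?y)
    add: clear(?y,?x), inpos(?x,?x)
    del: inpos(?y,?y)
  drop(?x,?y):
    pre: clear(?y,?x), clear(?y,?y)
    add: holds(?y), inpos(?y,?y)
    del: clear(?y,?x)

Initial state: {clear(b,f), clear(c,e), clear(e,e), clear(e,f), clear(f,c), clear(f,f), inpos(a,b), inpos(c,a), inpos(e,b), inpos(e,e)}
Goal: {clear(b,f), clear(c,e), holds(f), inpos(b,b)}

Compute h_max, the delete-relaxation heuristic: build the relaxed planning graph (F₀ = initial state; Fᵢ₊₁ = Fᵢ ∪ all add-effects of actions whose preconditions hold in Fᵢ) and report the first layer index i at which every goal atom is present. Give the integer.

1

F0 = init (10 atoms)
F1 = F0 ∪ {clear(e,a), clear(e,b), clear(e,c), holds(e), holds(f), inpos(a,a), inpos(b,b), inpos(c,c), inpos(f,f)}  (19 atoms)
goal ⊆ F1  ⇒  h_max = 1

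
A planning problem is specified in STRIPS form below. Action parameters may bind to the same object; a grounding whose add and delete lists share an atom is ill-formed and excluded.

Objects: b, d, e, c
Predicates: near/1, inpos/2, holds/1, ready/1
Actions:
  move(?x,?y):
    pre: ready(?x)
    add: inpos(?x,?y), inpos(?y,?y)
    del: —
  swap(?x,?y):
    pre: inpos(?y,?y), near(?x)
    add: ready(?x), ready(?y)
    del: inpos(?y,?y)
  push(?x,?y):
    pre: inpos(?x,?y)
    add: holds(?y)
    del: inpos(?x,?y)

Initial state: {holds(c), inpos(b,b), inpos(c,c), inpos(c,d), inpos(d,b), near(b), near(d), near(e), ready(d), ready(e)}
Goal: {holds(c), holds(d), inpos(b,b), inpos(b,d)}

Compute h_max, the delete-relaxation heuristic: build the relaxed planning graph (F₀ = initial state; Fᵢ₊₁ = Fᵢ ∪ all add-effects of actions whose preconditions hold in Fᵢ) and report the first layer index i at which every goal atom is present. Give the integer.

F0 = init (10 atoms)
F1 = F0 ∪ {holds(b), holds(d), inpos(d,c), inpos(d,d), inpos(d,e), inpos(e,b), inpos(e,c), inpos(e,d), inpos(e,e), ready(b), ready(c)}  (21 atoms)
F2 = F1 ∪ {holds(e), inpos(b,c), inpos(b,d), inpos(b,e), inpos(c,b), inpos(c,e)}  (27 atoms)
goal ⊆ F2  ⇒  h_max = 2

2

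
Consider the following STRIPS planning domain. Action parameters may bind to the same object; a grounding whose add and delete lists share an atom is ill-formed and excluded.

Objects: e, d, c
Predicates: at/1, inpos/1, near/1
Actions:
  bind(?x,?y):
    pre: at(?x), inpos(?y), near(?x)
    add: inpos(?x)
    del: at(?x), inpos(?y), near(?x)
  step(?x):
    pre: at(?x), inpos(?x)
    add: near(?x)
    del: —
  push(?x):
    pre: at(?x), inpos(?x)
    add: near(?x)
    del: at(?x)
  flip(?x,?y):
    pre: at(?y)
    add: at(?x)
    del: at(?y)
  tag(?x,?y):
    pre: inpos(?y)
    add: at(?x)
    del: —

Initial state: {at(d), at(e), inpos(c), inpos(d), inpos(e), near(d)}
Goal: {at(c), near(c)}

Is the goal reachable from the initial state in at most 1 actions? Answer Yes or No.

1. flip(c,e)  →  {at(c), at(d), inpos(c), inpos(d), inpos(e), near(d)}
2. step(c)  →  {at(c), at(d), inpos(c), inpos(d), inpos(e), near(c), near(d)}
optimal plan length = 2; 2 > 1

No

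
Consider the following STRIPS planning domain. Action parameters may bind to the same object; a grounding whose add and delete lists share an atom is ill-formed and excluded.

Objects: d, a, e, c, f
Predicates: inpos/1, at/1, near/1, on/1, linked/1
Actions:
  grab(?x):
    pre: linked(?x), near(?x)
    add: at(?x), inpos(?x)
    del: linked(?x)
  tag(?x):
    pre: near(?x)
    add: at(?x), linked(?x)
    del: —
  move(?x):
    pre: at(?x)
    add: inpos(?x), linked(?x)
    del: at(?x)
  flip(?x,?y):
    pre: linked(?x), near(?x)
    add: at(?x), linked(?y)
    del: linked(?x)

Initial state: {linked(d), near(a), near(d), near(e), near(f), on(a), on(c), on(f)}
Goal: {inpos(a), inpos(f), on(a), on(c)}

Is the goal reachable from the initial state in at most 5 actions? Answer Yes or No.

1. tag(a)  →  {at(a), linked(a), linked(d), near(a), near(d), near(e), near(f), on(a), on(c), on(f)}
2. grab(a)  →  {at(a), inpos(a), linked(d), near(a), near(d), near(e), near(f), on(a), on(c), on(f)}
3. tag(f)  →  {at(a), at(f), inpos(a), linked(d), linked(f), near(a), near(d), near(e), near(f), on(a), on(c), on(f)}
4. grab(f)  →  {at(a), at(f), inpos(a), inpos(f), linked(d), near(a), near(d), near(e), near(f), on(a), on(c), on(f)}
optimal plan length = 4; 4 ≤ 5

Yes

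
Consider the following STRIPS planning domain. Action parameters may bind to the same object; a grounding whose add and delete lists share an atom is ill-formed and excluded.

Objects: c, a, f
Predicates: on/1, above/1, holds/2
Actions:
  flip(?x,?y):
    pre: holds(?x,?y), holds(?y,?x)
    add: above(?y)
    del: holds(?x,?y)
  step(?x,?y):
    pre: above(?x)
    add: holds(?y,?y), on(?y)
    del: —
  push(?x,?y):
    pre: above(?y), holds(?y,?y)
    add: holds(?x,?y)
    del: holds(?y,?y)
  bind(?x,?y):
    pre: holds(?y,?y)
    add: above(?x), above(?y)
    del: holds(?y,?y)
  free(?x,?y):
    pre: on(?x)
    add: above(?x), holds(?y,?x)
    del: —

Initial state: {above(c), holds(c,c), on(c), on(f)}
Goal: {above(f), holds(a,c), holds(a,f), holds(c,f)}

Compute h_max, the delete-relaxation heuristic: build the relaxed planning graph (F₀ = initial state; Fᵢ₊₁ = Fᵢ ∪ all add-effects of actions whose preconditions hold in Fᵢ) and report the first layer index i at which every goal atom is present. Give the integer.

1

F0 = init (4 atoms)
F1 = F0 ∪ {above(a), above(f), holds(a,a), holds(a,c), holds(a,f), holds(c,f), holds(f,c), holds(f,f), on(a)}  (13 atoms)
goal ⊆ F1  ⇒  h_max = 1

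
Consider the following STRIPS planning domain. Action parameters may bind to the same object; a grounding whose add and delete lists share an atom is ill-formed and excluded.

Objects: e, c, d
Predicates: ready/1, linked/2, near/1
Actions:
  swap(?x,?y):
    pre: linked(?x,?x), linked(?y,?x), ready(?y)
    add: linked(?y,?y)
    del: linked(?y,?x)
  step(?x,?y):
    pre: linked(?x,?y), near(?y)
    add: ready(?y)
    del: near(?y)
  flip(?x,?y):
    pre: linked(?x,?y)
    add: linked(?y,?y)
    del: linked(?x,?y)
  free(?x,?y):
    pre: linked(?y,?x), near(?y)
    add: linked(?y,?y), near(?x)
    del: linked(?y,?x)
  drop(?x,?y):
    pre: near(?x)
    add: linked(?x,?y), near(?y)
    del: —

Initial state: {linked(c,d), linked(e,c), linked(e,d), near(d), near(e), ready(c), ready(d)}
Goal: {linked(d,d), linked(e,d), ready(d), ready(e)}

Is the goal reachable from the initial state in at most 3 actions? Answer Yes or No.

Yes

1. flip(c,d)  →  {linked(d,d), linked(e,c), linked(e,d), near(d), near(e), ready(c), ready(d)}
2. free(c,e)  →  {linked(d,d), linked(e,d), linked(e,e), near(c), near(d), near(e), ready(c), ready(d)}
3. step(e,e)  →  {linked(d,d), linked(e,d), linked(e,e), near(c), near(d), ready(c), ready(d), ready(e)}
optimal plan length = 3; 3 ≤ 3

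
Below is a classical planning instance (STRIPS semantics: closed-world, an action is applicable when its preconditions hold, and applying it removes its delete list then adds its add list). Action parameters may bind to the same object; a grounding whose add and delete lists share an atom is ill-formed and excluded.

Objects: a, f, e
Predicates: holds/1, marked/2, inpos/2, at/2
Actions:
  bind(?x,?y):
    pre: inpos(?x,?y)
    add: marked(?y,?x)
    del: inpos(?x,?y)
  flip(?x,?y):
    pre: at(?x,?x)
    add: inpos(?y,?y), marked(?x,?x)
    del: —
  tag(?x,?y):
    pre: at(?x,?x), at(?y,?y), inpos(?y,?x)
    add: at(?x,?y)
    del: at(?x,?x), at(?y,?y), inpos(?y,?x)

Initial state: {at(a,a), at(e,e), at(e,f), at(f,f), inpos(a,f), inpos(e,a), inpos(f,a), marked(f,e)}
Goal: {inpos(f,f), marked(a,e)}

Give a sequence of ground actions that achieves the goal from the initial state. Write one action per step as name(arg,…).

1. bind(e,a)  →  {at(a,a), at(e,e), at(e,f), at(f,f), inpos(a,f), inpos(f,a), marked(a,e), marked(f,e)}
2. flip(a,f)  →  {at(a,a), at(e,e), at(e,f), at(f,f), inpos(a,f), inpos(f,a), inpos(f,f), marked(a,a), marked(a,e), marked(f,e)}

bind(e,a); flip(a,f)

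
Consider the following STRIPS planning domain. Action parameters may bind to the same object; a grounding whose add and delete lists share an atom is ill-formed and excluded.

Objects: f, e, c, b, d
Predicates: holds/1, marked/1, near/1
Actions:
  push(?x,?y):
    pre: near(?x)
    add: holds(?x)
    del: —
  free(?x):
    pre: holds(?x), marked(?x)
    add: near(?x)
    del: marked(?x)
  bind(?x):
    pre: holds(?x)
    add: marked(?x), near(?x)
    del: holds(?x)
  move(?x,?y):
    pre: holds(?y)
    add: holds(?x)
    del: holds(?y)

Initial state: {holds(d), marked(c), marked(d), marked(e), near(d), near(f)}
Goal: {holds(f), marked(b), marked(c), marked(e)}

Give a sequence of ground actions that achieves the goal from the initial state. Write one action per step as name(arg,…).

1. push(f,f)  →  {holds(d), holds(f), marked(c), marked(d), marked(e), near(d), near(f)}
2. move(b,d)  →  {holds(b), holds(f), marked(c), marked(d), marked(e), near(d), near(f)}
3. bind(b)  →  {holds(f), marked(b), marked(c), marked(d), marked(e), near(b), near(d), near(f)}

push(f,f); move(b,d); bind(b)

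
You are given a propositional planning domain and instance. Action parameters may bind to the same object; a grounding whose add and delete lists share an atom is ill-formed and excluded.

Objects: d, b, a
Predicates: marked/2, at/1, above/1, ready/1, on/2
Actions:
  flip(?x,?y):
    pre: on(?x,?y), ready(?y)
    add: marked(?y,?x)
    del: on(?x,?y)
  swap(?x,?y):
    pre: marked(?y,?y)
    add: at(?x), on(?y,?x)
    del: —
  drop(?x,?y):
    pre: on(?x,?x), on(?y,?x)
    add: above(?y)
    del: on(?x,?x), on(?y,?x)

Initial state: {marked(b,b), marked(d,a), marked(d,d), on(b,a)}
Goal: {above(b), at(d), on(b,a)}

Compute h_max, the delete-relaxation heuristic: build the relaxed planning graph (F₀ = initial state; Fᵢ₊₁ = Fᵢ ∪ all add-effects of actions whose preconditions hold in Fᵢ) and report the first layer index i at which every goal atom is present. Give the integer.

F0 = init (4 atoms)
F1 = F0 ∪ {at(a), at(b), at(d), on(b,b), on(b,d), on(d,a), on(d,b), on(d,d)}  (12 atoms)
F2 = F1 ∪ {above(b), above(d)}  (14 atoms)
goal ⊆ F2  ⇒  h_max = 2

2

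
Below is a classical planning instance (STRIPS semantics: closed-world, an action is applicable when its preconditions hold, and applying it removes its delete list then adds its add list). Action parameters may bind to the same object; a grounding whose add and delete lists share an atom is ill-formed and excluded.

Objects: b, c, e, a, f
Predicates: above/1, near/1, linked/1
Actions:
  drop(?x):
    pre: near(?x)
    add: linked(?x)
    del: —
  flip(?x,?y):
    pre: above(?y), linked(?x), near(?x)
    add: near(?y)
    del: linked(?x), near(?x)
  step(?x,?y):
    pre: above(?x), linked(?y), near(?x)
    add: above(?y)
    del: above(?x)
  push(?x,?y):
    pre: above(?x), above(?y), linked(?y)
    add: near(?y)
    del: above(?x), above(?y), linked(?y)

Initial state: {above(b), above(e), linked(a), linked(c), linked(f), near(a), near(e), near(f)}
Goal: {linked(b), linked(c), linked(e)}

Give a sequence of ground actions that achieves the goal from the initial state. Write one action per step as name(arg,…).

drop(e); flip(a,b); drop(b)

1. drop(e)  →  {above(b), above(e), linked(a), linked(c), linked(e), linked(f), near(a), near(e), near(f)}
2. flip(a,b)  →  {above(b), above(e), linked(c), linked(e), linked(f), near(b), near(e), near(f)}
3. drop(b)  →  {above(b), above(e), linked(b), linked(c), linked(e), linked(f), near(b), near(e), near(f)}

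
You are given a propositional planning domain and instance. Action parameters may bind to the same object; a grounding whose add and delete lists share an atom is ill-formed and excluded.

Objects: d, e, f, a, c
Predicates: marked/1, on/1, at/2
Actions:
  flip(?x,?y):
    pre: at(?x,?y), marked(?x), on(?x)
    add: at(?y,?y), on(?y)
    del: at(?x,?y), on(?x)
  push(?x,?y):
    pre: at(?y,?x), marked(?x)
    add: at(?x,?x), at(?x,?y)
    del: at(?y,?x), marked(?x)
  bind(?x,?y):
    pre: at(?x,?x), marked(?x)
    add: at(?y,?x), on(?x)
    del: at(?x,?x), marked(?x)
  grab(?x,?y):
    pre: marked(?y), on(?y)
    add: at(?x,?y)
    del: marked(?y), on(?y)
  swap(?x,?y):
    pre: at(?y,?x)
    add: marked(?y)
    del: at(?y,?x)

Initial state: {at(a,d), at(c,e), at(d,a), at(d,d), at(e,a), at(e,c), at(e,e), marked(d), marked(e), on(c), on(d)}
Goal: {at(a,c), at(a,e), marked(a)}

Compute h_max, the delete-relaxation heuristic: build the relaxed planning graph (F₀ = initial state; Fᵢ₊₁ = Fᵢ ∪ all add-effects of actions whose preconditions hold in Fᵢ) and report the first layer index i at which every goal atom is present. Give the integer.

F0 = init (11 atoms)
F1 = F0 ∪ {at(a,a), at(a,e), at(c,d), at(d,e), at(e,d), at(f,d), at(f,e), marked(a), marked(c), on(a), on(e)}  (22 atoms)
F2 = F1 ∪ {at(a,c), at(c,a), at(c,c), at(d,c), at(d,f), at(e,f), at(f,a), at(f,c), marked(f)}  (31 atoms)
goal ⊆ F2  ⇒  h_max = 2

2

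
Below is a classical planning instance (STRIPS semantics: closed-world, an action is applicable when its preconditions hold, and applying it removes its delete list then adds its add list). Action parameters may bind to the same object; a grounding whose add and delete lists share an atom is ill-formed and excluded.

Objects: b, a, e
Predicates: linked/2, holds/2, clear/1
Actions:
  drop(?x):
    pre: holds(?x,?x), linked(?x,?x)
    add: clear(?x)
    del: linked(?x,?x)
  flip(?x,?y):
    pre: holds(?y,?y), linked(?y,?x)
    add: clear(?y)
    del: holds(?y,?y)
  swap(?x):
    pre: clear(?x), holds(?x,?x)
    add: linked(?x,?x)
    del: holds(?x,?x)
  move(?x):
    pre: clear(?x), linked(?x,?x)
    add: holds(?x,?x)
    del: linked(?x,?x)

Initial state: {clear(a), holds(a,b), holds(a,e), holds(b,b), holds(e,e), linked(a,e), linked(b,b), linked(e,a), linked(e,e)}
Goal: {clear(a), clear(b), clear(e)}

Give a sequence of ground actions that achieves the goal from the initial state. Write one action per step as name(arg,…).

1. drop(b)  →  {clear(a), clear(b), holds(a,b), holds(a,e), holds(b,b), holds(e,e), linked(a,e), linked(e,a), linked(e,e)}
2. drop(e)  →  {clear(a), clear(b), clear(e), holds(a,b), holds(a,e), holds(b,b), holds(e,e), linked(a,e), linked(e,a)}

drop(b); drop(e)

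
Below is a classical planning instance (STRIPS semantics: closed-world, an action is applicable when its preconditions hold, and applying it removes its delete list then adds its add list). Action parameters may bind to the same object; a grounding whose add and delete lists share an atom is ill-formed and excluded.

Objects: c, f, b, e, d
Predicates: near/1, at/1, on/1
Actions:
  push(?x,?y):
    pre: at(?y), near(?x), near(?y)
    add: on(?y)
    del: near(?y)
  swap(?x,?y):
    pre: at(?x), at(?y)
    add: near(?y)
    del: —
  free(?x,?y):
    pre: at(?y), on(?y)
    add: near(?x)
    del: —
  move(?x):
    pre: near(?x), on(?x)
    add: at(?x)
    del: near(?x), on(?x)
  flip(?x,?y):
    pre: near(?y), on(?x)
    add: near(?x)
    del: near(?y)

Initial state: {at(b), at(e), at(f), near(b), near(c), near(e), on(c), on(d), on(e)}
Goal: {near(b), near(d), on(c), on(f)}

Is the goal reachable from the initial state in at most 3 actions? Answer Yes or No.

Yes

1. swap(f,f)  →  {at(b), at(e), at(f), near(b), near(c), near(e), near(f), on(c), on(d), on(e)}
2. push(c,f)  →  {at(b), at(e), at(f), near(b), near(c), near(e), on(c), on(d), on(e), on(f)}
3. free(d,f)  →  {at(b), at(e), at(f), near(b), near(c), near(d), near(e), on(c), on(d), on(e), on(f)}
optimal plan length = 3; 3 ≤ 3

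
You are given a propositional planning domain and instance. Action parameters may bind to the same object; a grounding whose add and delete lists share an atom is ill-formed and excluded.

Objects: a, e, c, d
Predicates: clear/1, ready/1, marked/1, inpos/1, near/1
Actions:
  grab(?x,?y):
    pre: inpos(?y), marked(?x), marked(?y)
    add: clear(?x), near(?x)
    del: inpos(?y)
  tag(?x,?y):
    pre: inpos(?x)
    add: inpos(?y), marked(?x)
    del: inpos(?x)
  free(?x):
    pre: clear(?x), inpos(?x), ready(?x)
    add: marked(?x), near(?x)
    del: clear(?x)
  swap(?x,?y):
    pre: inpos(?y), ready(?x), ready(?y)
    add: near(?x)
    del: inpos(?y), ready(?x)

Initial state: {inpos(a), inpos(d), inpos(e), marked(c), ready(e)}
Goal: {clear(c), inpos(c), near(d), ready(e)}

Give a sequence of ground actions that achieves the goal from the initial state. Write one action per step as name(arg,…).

tag(a,c); grab(c,c); tag(e,a); tag(d,c); grab(d,a)

1. tag(a,c)  →  {inpos(c), inpos(d), inpos(e), marked(a), marked(c), ready(e)}
2. grab(c,c)  →  {clear(c), inpos(d), inpos(e), marked(a), marked(c), near(c), ready(e)}
3. tag(e,a)  →  {clear(c), inpos(a), inpos(d), marked(a), marked(c), marked(e), near(c), ready(e)}
4. tag(d,c)  →  {clear(c), inpos(a), inpos(c), marked(a), marked(c), marked(d), marked(e), near(c), ready(e)}
5. grab(d,a)  →  {clear(c), clear(d), inpos(c), marked(a), marked(c), marked(d), marked(e), near(c), near(d), ready(e)}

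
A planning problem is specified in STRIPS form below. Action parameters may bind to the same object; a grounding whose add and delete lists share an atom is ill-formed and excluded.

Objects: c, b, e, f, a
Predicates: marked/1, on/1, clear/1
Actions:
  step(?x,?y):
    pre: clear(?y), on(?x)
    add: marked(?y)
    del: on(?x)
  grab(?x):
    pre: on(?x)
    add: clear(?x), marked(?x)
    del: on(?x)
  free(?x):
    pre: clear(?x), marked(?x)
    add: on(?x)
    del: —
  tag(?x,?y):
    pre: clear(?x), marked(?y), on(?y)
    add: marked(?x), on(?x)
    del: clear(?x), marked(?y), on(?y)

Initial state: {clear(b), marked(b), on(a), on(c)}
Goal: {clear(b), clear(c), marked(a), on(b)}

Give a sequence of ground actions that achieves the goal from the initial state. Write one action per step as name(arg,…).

grab(c); grab(a); free(b)

1. grab(c)  →  {clear(b), clear(c), marked(b), marked(c), on(a)}
2. grab(a)  →  {clear(a), clear(b), clear(c), marked(a), marked(b), marked(c)}
3. free(b)  →  {clear(a), clear(b), clear(c), marked(a), marked(b), marked(c), on(b)}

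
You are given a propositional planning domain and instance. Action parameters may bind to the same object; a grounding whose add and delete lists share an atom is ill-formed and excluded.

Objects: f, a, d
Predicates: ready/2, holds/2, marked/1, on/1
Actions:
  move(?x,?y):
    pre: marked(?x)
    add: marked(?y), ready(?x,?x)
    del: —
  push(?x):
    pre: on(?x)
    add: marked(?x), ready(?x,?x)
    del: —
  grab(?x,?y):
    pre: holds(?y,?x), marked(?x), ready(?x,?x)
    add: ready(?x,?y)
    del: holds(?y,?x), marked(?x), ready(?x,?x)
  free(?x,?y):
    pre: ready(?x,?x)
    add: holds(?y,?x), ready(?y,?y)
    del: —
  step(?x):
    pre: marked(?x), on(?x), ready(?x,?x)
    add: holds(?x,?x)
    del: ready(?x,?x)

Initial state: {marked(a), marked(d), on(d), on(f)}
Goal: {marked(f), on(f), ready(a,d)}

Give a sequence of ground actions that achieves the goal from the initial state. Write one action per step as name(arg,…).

1. move(a,f)  →  {marked(a), marked(d), marked(f), on(d), on(f), ready(a,a)}
2. free(a,d)  →  {holds(d,a), marked(a), marked(d), marked(f), on(d), on(f), ready(a,a), ready(d,d)}
3. grab(a,d)  →  {marked(d), marked(f), on(d), on(f), ready(a,d), ready(d,d)}

move(a,f); free(a,d); grab(a,d)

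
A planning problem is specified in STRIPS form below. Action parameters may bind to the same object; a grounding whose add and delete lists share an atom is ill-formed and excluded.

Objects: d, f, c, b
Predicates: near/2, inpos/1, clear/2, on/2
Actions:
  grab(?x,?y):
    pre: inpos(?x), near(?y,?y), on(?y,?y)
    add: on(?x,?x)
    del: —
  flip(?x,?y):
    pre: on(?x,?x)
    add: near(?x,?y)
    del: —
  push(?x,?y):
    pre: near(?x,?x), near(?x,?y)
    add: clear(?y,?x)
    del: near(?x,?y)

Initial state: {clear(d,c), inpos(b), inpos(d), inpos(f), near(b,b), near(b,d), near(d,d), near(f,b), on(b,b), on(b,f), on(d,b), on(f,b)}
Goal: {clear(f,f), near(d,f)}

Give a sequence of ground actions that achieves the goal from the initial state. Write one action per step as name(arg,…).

grab(d,b); grab(f,d); flip(d,f); flip(f,f); push(f,f)

1. grab(d,b)  →  {clear(d,c), inpos(b), inpos(d), inpos(f), near(b,b), near(b,d), near(d,d), near(f,b), on(b,b), on(b,f), on(d,b), on(d,d), on(f,b)}
2. grab(f,d)  →  {clear(d,c), inpos(b), inpos(d), inpos(f), near(b,b), near(b,d), near(d,d), near(f,b), on(b,b), on(b,f), on(d,b), on(d,d), on(f,b), on(f,f)}
3. flip(d,f)  →  {clear(d,c), inpos(b), inpos(d), inpos(f), near(b,b), near(b,d), near(d,d), near(d,f), near(f,b), on(b,b), on(b,f), on(d,b), on(d,d), on(f,b), on(f,f)}
4. flip(f,f)  →  {clear(d,c), inpos(b), inpos(d), inpos(f), near(b,b), near(b,d), near(d,d), near(d,f), near(f,b), near(f,f), on(b,b), on(b,f), on(d,b), on(d,d), on(f,b), on(f,f)}
5. push(f,f)  →  {clear(d,c), clear(f,f), inpos(b), inpos(d), inpos(f), near(b,b), near(b,d), near(d,d), near(d,f), near(f,b), on(b,b), on(b,f), on(d,b), on(d,d), on(f,b), on(f,f)}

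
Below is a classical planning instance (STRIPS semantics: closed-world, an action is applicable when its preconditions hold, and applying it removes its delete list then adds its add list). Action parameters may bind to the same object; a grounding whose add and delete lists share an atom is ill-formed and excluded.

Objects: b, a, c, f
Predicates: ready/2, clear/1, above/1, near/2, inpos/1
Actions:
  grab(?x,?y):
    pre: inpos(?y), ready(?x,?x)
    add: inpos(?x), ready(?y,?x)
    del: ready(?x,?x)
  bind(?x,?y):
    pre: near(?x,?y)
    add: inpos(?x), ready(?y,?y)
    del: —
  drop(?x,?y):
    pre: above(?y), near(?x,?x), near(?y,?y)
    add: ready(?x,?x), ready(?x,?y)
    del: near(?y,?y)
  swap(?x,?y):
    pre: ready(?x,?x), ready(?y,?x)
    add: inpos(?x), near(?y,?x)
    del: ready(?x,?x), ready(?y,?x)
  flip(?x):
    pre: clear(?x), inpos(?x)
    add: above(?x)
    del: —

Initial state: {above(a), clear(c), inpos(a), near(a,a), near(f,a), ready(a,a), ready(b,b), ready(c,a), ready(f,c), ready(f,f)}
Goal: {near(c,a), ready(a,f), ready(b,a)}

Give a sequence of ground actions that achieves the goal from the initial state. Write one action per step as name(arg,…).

grab(f,a); swap(b,b); drop(b,a); swap(a,c)

1. grab(f,a)  →  {above(a), clear(c), inpos(a), inpos(f), near(a,a), near(f,a), ready(a,a), ready(a,f), ready(b,b), ready(c,a), ready(f,c)}
2. swap(b,b)  →  {above(a), clear(c), inpos(a), inpos(b), inpos(f), near(a,a), near(b,b), near(f,a), ready(a,a), ready(a,f), ready(c,a), ready(f,c)}
3. drop(b,a)  →  {above(a), clear(c), inpos(a), inpos(b), inpos(f), near(b,b), near(f,a), ready(a,a), ready(a,f), ready(b,a), ready(b,b), ready(c,a), ready(f,c)}
4. swap(a,c)  →  {above(a), clear(c), inpos(a), inpos(b), inpos(f), near(b,b), near(c,a), near(f,a), ready(a,f), ready(b,a), ready(b,b), ready(f,c)}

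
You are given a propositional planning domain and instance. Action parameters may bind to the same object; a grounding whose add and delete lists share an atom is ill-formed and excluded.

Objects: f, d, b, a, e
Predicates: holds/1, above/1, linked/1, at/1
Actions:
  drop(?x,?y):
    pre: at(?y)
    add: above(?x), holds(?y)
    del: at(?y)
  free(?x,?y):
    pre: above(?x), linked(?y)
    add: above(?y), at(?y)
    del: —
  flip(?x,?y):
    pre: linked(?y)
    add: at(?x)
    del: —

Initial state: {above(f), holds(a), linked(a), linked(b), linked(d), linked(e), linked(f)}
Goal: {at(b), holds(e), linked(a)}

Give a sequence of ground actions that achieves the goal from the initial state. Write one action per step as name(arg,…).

free(f,b); free(f,e); drop(f,e)

1. free(f,b)  →  {above(b), above(f), at(b), holds(a), linked(a), linked(b), linked(d), linked(e), linked(f)}
2. free(f,e)  →  {above(b), above(e), above(f), at(b), at(e), holds(a), linked(a), linked(b), linked(d), linked(e), linked(f)}
3. drop(f,e)  →  {above(b), above(e), above(f), at(b), holds(a), holds(e), linked(a), linked(b), linked(d), linked(e), linked(f)}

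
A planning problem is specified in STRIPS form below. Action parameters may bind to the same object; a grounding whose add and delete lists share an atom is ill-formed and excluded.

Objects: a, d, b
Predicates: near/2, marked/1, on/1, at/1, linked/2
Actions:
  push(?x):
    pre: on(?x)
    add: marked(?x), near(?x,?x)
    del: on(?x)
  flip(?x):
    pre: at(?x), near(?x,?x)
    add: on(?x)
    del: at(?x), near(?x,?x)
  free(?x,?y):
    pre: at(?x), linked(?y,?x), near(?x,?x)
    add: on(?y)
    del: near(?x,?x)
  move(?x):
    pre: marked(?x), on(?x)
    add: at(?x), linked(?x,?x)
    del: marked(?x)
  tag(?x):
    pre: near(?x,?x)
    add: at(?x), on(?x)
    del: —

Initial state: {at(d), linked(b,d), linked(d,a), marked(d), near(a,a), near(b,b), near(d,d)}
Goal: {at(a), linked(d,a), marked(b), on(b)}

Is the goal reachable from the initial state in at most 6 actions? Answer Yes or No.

Yes

1. free(d,b)  →  {at(d), linked(b,d), linked(d,a), marked(d), near(a,a), near(b,b), on(b)}
2. push(b)  →  {at(d), linked(b,d), linked(d,a), marked(b), marked(d), near(a,a), near(b,b)}
3. tag(a)  →  {at(a), at(d), linked(b,d), linked(d,a), marked(b), marked(d), near(a,a), near(b,b), on(a)}
4. tag(b)  →  {at(a), at(b), at(d), linked(b,d), linked(d,a), marked(b), marked(d), near(a,a), near(b,b), on(a), on(b)}
optimal plan length = 4; 4 ≤ 6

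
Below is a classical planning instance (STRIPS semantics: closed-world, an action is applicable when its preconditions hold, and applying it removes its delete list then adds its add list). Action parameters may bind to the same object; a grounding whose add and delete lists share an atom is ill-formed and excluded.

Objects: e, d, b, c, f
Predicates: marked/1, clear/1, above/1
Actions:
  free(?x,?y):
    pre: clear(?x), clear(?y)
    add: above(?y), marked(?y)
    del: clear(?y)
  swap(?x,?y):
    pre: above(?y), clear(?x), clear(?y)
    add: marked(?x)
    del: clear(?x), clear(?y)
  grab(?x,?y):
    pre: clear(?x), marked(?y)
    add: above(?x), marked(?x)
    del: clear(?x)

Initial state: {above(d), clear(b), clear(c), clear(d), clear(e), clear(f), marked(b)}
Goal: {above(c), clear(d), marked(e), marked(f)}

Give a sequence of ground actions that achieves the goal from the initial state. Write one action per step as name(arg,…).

1. free(e,e)  →  {above(d), above(e), clear(b), clear(c), clear(d), clear(f), marked(b), marked(e)}
2. free(d,c)  →  {above(c), above(d), above(e), clear(b), clear(d), clear(f), marked(b), marked(c), marked(e)}
3. free(d,f)  →  {above(c), above(d), above(e), above(f), clear(b), clear(d), marked(b), marked(c), marked(e), marked(f)}

free(e,e); free(d,c); free(d,f)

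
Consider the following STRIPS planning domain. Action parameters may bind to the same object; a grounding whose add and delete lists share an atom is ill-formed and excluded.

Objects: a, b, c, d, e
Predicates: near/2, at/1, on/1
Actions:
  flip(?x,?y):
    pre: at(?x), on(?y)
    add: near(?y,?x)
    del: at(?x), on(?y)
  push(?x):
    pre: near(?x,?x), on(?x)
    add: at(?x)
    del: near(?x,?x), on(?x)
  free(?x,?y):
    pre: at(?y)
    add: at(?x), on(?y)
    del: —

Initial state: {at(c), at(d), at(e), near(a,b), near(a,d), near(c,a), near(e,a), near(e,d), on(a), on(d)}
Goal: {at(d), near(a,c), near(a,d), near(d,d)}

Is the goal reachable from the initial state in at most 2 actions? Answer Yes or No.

No

1. flip(c,a)  →  {at(d), at(e), near(a,b), near(a,c), near(a,d), near(c,a), near(e,a), near(e,d), on(d)}
2. flip(d,d)  →  {at(e), near(a,b), near(a,c), near(a,d), near(c,a), near(d,d), near(e,a), near(e,d)}
3. free(d,e)  →  {at(d), at(e), near(a,b), near(a,c), near(a,d), near(c,a), near(d,d), near(e,a), near(e,d), on(e)}
optimal plan length = 3; 3 > 2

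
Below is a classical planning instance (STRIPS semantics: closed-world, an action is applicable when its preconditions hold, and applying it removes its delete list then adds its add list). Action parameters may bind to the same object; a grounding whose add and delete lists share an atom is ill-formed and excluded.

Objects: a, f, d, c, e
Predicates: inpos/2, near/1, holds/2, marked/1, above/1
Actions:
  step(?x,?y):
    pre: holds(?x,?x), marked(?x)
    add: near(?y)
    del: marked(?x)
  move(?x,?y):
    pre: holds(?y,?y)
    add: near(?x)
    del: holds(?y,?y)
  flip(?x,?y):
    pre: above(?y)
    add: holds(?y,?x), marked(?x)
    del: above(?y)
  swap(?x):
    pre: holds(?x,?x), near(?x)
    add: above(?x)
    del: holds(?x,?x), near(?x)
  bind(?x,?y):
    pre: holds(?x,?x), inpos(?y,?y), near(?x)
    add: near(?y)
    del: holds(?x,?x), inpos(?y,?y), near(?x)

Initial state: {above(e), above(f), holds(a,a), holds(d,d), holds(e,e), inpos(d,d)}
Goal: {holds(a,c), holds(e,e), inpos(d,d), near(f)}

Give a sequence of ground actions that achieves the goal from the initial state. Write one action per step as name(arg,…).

move(a,d); move(f,e); flip(e,e); swap(a); flip(c,a)

1. move(a,d)  →  {above(e), above(f), holds(a,a), holds(e,e), inpos(d,d), near(a)}
2. move(f,e)  →  {above(e), above(f), holds(a,a), inpos(d,d), near(a), near(f)}
3. flip(e,e)  →  {above(f), holds(a,a), holds(e,e), inpos(d,d), marked(e), near(a), near(f)}
4. swap(a)  →  {above(a), above(f), holds(e,e), inpos(d,d), marked(e), near(f)}
5. flip(c,a)  →  {above(f), holds(a,c), holds(e,e), inpos(d,d), marked(c), marked(e), near(f)}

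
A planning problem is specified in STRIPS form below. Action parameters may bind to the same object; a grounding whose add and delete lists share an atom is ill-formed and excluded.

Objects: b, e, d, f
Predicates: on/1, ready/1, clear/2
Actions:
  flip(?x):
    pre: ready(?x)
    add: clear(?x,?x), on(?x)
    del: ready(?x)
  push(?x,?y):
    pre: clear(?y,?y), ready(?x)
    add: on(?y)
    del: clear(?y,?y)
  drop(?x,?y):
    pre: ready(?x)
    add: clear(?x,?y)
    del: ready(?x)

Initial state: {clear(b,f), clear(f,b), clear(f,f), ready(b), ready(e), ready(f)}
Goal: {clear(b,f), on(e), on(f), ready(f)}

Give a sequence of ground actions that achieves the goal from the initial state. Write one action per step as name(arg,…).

flip(e); push(b,f)

1. flip(e)  →  {clear(b,f), clear(e,e), clear(f,b), clear(f,f), on(e), ready(b), ready(f)}
2. push(b,f)  →  {clear(b,f), clear(e,e), clear(f,b), on(e), on(f), ready(b), ready(f)}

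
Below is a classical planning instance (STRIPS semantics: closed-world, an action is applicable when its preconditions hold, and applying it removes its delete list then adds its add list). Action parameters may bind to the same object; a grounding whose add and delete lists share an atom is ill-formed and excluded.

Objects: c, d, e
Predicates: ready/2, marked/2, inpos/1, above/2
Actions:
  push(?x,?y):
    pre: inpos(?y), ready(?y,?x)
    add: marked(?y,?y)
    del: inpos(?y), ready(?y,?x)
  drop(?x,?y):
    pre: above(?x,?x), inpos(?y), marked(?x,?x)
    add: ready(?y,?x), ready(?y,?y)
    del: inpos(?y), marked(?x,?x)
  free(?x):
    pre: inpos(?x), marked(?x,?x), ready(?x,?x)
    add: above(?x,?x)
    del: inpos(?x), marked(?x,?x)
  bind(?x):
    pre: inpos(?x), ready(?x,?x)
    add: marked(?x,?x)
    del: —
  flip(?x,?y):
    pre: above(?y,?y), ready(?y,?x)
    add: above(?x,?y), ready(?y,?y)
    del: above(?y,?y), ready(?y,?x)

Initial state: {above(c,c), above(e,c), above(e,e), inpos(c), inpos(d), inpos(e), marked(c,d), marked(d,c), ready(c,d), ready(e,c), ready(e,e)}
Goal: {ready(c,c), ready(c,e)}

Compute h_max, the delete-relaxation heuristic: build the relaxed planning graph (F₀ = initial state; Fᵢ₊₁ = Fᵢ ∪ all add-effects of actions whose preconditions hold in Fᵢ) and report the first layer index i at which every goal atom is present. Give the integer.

F0 = init (11 atoms)
F1 = F0 ∪ {above(c,e), above(d,c), marked(c,c), marked(e,e), ready(c,c)}  (16 atoms)
F2 = F1 ∪ {ready(c,e), ready(d,c), ready(d,d), ready(d,e)}  (20 atoms)
goal ⊆ F2  ⇒  h_max = 2

2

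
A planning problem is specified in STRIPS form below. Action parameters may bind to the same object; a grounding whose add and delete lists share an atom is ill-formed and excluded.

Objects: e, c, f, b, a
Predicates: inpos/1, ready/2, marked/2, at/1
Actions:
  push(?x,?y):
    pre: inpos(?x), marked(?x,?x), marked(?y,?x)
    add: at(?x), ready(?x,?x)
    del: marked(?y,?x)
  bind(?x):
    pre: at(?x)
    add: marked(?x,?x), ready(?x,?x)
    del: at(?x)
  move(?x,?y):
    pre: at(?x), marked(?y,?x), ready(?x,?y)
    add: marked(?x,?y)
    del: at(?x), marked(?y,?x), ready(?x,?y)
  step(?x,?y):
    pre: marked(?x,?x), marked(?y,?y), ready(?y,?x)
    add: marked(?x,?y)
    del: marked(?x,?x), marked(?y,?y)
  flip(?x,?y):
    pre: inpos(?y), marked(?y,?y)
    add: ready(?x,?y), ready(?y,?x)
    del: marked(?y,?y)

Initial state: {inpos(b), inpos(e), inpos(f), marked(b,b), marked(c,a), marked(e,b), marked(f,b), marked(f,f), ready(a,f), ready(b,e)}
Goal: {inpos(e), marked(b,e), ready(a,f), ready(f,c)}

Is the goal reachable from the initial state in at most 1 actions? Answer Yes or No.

1. push(b,f)  →  {at(b), inpos(b), inpos(e), inpos(f), marked(b,b), marked(c,a), marked(e,b), marked(f,f), ready(a,f), ready(b,b), ready(b,e)}
2. move(b,e)  →  {inpos(b), inpos(e), inpos(f), marked(b,b), marked(b,e), marked(c,a), marked(f,f), ready(a,f), ready(b,b)}
3. flip(c,f)  →  {inpos(b), inpos(e), inpos(f), marked(b,b), marked(b,e), marked(c,a), ready(a,f), ready(b,b), ready(c,f), ready(f,c)}
optimal plan length = 3; 3 > 1

No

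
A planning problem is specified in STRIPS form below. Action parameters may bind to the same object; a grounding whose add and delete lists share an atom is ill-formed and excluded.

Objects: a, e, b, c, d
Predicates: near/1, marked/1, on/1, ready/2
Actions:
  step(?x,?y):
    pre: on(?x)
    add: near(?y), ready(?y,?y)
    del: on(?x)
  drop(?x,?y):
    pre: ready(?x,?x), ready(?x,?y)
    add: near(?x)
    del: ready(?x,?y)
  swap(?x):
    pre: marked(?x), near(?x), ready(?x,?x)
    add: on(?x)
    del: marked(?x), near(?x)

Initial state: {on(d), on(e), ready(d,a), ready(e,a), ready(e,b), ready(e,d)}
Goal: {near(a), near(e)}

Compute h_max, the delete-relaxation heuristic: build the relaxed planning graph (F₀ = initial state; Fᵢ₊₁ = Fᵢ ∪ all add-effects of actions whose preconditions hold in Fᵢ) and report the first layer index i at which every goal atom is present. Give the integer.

1

F0 = init (6 atoms)
F1 = F0 ∪ {near(a), near(b), near(c), near(d), near(e), ready(a,a), ready(b,b), ready(c,c), ready(d,d), ready(e,e)}  (16 atoms)
goal ⊆ F1  ⇒  h_max = 1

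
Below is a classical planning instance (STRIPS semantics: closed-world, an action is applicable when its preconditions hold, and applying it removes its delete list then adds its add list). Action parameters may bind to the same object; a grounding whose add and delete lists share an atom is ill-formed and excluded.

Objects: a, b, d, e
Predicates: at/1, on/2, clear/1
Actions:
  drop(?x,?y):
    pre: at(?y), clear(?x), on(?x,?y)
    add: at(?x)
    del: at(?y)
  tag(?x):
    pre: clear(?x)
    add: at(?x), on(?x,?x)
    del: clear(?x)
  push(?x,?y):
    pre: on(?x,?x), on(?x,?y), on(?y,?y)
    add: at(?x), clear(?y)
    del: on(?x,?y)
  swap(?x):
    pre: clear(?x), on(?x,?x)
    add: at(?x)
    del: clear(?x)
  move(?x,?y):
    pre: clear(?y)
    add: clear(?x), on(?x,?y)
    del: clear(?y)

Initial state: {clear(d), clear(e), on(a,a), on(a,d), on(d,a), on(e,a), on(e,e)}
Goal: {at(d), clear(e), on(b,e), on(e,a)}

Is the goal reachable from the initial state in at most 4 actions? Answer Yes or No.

Yes

1. tag(d)  →  {at(d), clear(e), on(a,a), on(a,d), on(d,a), on(d,d), on(e,a), on(e,e)}
2. move(b,e)  →  {at(d), clear(b), on(a,a), on(a,d), on(b,e), on(d,a), on(d,d), on(e,a), on(e,e)}
3. push(e,e)  →  {at(d), at(e), clear(b), clear(e), on(a,a), on(a,d), on(b,e), on(d,a), on(d,d), on(e,a)}
optimal plan length = 3; 3 ≤ 4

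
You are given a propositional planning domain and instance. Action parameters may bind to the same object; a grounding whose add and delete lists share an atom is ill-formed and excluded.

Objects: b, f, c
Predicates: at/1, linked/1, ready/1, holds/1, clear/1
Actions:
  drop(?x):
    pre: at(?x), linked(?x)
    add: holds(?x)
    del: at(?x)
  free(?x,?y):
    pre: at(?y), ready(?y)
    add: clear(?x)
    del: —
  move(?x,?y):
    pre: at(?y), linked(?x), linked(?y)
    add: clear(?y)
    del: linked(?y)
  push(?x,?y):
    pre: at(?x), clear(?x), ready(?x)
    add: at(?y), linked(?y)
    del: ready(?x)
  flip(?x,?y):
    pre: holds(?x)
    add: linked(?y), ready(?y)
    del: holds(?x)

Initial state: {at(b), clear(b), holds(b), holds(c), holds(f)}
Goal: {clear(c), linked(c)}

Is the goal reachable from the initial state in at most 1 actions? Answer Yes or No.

1. flip(b,b)  →  {at(b), clear(b), holds(c), holds(f), linked(b), ready(b)}
2. free(c,b)  →  {at(b), clear(b), clear(c), holds(c), holds(f), linked(b), ready(b)}
3. push(b,c)  →  {at(b), at(c), clear(b), clear(c), holds(c), holds(f), linked(b), linked(c)}
optimal plan length = 3; 3 > 1

No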